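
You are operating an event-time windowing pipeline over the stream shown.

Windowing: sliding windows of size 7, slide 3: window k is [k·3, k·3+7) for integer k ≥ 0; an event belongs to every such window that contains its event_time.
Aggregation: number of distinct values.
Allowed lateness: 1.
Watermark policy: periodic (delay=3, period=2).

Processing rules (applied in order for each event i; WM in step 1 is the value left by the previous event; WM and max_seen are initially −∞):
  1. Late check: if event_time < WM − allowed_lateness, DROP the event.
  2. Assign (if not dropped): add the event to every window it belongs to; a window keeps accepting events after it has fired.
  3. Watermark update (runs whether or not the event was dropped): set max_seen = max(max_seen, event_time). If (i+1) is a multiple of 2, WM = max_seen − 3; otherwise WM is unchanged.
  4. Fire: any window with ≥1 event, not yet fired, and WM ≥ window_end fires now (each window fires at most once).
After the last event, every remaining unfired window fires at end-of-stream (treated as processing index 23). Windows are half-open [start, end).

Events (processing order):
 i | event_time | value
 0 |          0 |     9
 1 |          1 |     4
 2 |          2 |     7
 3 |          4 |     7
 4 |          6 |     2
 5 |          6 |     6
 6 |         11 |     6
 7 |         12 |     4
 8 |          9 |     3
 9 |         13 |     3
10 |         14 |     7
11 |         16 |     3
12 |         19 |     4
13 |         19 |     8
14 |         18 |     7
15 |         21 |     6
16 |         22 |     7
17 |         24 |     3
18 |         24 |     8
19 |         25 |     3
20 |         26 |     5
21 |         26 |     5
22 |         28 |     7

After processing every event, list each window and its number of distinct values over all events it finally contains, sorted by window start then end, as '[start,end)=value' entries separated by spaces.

[0,7)=5 [3,10)=4 [6,13)=4 [9,16)=4 [12,19)=3 [15,22)=5 [18,25)=5 [21,28)=5 [24,31)=4 [27,34)=1

i=0 t=0 v=9: → [0,7); WM=−∞
i=1 t=1 v=4: → [0,7); WM=-2
i=2 t=2 v=7: → [0,7); WM=-2
i=3 t=4 v=7: → [3,10),[0,7); WM=1
i=4 t=6 v=2: → [6,13),[3,10),[0,7); WM=1
i=5 t=6 v=6: → [6,13),[3,10),[0,7); WM=3
i=6 t=11 v=6: → [9,16),[6,13); WM=3
i=7 t=12 v=4: → [12,19),[9,16),[6,13); WM=9; [0,7) fires=5
i=8 t=9 v=3: → [9,16),[6,13),[3,10); WM=9
i=9 t=13 v=3: → [12,19),[9,16); WM=10; [3,10) fires=4
i=10 t=14 v=7: → [12,19),[9,16); WM=10
i=11 t=16 v=3: → [15,22),[12,19); WM=13; [6,13) fires=4
i=12 t=19 v=4: → [18,25),[15,22); WM=13
i=13 t=19 v=8: → [18,25),[15,22); WM=16; [9,16) fires=4
i=14 t=18 v=7: → [18,25),[15,22),[12,19); WM=16
i=15 t=21 v=6: → [21,28),[18,25),[15,22); WM=18
i=16 t=22 v=7: → [21,28),[18,25); WM=18
i=17 t=24 v=3: → [24,31),[21,28),[18,25); WM=21; [12,19) fires=3
i=18 t=24 v=8: → [24,31),[21,28),[18,25); WM=21
i=19 t=25 v=3: → [24,31),[21,28); WM=22; [15,22) fires=5
i=20 t=26 v=5: → [24,31),[21,28); WM=22
i=21 t=26 v=5: → [24,31),[21,28); WM=23
i=22 t=28 v=7: → [27,34),[24,31); WM=23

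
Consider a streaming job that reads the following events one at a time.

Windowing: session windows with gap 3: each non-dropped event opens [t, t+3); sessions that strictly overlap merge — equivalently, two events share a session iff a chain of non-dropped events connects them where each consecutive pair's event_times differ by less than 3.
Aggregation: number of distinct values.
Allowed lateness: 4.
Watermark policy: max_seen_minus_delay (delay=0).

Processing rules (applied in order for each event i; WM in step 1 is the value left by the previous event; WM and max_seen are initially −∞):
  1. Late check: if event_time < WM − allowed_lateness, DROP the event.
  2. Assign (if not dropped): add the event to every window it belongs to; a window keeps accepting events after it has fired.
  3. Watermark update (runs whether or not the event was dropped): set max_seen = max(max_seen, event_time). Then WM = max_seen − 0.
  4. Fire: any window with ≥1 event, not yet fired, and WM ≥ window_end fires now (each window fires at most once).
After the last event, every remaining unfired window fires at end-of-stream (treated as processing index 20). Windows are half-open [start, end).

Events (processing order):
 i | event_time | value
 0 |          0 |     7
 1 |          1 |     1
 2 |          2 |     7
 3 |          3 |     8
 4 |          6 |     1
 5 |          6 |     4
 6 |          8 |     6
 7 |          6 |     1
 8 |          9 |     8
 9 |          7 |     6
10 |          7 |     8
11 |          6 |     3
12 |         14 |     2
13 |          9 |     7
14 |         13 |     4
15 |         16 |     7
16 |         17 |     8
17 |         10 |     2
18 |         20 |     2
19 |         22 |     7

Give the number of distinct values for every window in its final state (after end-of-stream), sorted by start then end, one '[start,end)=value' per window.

i=0 t=0 v=7: → [0,3); WM=0
i=1 t=1 v=1: → [0,4); WM=1
i=2 t=2 v=7: → [0,5); WM=2
i=3 t=3 v=8: → [0,6); WM=3
i=4 t=6 v=1: → [6,9); WM=6
i=5 t=6 v=4: → [6,9); WM=6
i=6 t=8 v=6: → [6,11); WM=8
i=7 t=6 v=1: → [6,11); WM=8
i=8 t=9 v=8: → [6,12); WM=9
i=9 t=7 v=6: → [6,12); WM=9
i=10 t=7 v=8: → [6,12); WM=9
i=11 t=6 v=3: → [6,12); WM=9
i=12 t=14 v=2: → [14,17); WM=14
i=13 t=9 v=7: DROP (t<14-4); WM=14
i=14 t=13 v=4: → [13,17); WM=14
i=15 t=16 v=7: → [13,19); WM=16
i=16 t=17 v=8: → [13,20); WM=17
i=17 t=10 v=2: DROP (t<17-4); WM=17
i=18 t=20 v=2: → [20,23); WM=20
i=19 t=22 v=7: → [20,25); WM=22

[0,6)=3 [6,12)=5 [13,20)=4 [20,25)=2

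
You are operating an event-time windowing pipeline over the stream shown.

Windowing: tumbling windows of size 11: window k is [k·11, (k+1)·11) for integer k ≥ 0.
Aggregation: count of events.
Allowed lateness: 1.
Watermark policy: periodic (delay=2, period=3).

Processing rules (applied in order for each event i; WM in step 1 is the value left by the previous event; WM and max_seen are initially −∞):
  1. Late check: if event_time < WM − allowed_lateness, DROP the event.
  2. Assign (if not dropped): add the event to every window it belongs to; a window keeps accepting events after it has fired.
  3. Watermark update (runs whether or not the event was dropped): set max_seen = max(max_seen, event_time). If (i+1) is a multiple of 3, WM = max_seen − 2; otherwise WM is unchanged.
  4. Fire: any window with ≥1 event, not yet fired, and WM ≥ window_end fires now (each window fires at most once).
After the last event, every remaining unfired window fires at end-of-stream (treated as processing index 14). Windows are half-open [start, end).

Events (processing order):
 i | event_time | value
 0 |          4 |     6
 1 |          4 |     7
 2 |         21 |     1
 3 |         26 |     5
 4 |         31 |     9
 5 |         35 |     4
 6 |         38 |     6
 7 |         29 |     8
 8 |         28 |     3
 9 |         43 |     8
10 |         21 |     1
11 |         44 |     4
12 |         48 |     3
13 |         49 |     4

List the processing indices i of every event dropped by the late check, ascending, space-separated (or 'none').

7 8 10

i=0 t=4 v=6: → [0,11); WM=−∞
i=1 t=4 v=7: → [0,11); WM=−∞
i=2 t=21 v=1: → [11,22); WM=19; [0,11) fires=2
i=3 t=26 v=5: → [22,33); WM=19
i=4 t=31 v=9: → [22,33); WM=19
i=5 t=35 v=4: → [33,44); WM=33; [11,22) fires=1 [22,33) fires=2
i=6 t=38 v=6: → [33,44); WM=33
i=7 t=29 v=8: DROP (t<33-1); WM=33
i=8 t=28 v=3: DROP (t<33-1); WM=36
i=9 t=43 v=8: → [33,44); WM=36
i=10 t=21 v=1: DROP (t<36-1); WM=36
i=11 t=44 v=4: → [44,55); WM=42
i=12 t=48 v=3: → [44,55); WM=42
i=13 t=49 v=4: → [44,55); WM=42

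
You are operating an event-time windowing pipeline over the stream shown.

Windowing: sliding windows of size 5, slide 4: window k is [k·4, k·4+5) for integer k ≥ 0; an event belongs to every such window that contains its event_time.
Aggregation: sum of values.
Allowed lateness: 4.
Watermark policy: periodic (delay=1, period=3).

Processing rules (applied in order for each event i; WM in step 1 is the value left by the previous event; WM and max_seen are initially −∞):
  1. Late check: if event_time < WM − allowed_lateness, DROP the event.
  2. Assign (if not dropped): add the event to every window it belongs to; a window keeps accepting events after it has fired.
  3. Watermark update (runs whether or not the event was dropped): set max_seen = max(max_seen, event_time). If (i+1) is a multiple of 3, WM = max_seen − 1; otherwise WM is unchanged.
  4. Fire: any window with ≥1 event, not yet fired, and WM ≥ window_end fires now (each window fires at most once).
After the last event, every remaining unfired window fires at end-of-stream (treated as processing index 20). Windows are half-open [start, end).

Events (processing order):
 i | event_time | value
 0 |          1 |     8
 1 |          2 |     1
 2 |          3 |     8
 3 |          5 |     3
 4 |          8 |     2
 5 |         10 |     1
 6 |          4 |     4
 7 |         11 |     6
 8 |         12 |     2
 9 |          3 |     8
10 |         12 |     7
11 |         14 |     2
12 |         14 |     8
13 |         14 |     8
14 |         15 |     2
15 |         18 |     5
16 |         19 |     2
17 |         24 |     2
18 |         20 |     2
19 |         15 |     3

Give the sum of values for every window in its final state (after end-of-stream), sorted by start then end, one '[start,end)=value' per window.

i=0 t=1 v=8: → [0,5); WM=−∞
i=1 t=2 v=1: → [0,5); WM=−∞
i=2 t=3 v=8: → [0,5); WM=2
i=3 t=5 v=3: → [4,9); WM=2
i=4 t=8 v=2: → [8,13),[4,9); WM=2
i=5 t=10 v=1: → [8,13); WM=9; [0,5) fires=17 [4,9) fires=5
i=6 t=4 v=4: DROP (t<9-4); WM=9
i=7 t=11 v=6: → [8,13); WM=9
i=8 t=12 v=2: → [12,17),[8,13); WM=11
i=9 t=3 v=8: DROP (t<11-4); WM=11
i=10 t=12 v=7: → [12,17),[8,13); WM=11
i=11 t=14 v=2: → [12,17); WM=13; [8,13) fires=18
i=12 t=14 v=8: → [12,17); WM=13
i=13 t=14 v=8: → [12,17); WM=13
i=14 t=15 v=2: → [12,17); WM=14
i=15 t=18 v=5: → [16,21); WM=14
i=16 t=19 v=2: → [16,21); WM=14
i=17 t=24 v=2: → [24,29),[20,25); WM=23; [12,17) fires=29 [16,21) fires=7
i=18 t=20 v=2: → [20,25),[16,21); WM=23
i=19 t=15 v=3: DROP (t<23-4); WM=23

[0,5)=17 [4,9)=5 [8,13)=18 [12,17)=29 [16,21)=9 [20,25)=4 [24,29)=2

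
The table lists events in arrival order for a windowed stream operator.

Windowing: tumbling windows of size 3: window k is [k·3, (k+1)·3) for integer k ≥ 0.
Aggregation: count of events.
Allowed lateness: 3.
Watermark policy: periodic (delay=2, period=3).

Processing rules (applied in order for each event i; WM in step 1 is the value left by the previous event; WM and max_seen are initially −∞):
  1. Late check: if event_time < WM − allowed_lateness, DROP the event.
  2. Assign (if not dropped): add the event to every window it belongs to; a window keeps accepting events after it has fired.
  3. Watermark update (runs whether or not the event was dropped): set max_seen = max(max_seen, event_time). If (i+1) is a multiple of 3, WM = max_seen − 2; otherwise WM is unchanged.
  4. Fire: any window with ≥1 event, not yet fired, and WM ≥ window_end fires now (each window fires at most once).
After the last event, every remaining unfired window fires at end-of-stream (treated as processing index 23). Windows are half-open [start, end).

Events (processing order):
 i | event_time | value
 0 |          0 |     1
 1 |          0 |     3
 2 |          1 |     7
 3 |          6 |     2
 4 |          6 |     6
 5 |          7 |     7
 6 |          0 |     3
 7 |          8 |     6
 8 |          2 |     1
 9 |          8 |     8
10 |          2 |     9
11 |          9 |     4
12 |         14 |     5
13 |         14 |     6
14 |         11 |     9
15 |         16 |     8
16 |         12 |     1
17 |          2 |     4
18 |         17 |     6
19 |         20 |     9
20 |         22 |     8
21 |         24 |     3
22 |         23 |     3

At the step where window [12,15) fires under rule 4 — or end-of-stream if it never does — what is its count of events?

3

i=0 t=0 v=1: → [0,3); WM=−∞
i=1 t=0 v=3: → [0,3); WM=−∞
i=2 t=1 v=7: → [0,3); WM=-1
i=3 t=6 v=2: → [6,9); WM=-1
i=4 t=6 v=6: → [6,9); WM=-1
i=5 t=7 v=7: → [6,9); WM=5; [0,3) fires=3
i=6 t=0 v=3: DROP (t<5-3); WM=5
i=7 t=8 v=6: → [6,9); WM=5
i=8 t=2 v=1: → [0,3); WM=6
i=9 t=8 v=8: → [6,9); WM=6
i=10 t=2 v=9: DROP (t<6-3); WM=6
i=11 t=9 v=4: → [9,12); WM=7
i=12 t=14 v=5: → [12,15); WM=7
i=13 t=14 v=6: → [12,15); WM=7
i=14 t=11 v=9: → [9,12); WM=12; [6,9) fires=5 [9,12) fires=2
i=15 t=16 v=8: → [15,18); WM=12
i=16 t=12 v=1: → [12,15); WM=12
i=17 t=2 v=4: DROP (t<12-3); WM=14
i=18 t=17 v=6: → [15,18); WM=14
i=19 t=20 v=9: → [18,21); WM=14
i=20 t=22 v=8: → [21,24); WM=20; [12,15) fires=3 [15,18) fires=2
i=21 t=24 v=3: → [24,27); WM=20
i=22 t=23 v=3: → [21,24); WM=20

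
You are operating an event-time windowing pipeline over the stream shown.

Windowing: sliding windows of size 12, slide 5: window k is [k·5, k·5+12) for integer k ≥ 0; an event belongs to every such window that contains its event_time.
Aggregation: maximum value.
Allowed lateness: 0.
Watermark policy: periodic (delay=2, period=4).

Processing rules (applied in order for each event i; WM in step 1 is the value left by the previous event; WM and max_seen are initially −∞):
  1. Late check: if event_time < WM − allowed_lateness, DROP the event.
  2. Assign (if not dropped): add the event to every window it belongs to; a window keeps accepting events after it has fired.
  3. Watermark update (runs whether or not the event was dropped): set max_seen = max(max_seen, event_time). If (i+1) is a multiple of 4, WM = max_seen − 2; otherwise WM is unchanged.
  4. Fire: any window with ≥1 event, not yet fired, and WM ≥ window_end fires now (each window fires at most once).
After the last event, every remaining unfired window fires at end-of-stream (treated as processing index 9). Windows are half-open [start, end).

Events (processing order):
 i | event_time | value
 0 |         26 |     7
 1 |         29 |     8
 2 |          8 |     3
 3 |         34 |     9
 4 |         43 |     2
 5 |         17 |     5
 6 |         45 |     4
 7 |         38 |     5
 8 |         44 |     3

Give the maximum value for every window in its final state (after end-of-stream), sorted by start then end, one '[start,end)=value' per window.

i=0 t=26 v=7: → [25,37),[20,32),[15,27); WM=−∞
i=1 t=29 v=8: → [25,37),[20,32); WM=−∞
i=2 t=8 v=3: → [5,17),[0,12); WM=−∞
i=3 t=34 v=9: → [30,42),[25,37); WM=32; [0,12) fires=3 [5,17) fires=3 [15,27) fires=7 [20,32) fires=8
i=4 t=43 v=2: → [40,52),[35,47); WM=32
i=5 t=17 v=5: DROP (t<32-0); WM=32
i=6 t=45 v=4: → [45,57),[40,52),[35,47); WM=32
i=7 t=38 v=5: → [35,47),[30,42); WM=43; [25,37) fires=9 [30,42) fires=9
i=8 t=44 v=3: → [40,52),[35,47); WM=43

[0,12)=3 [5,17)=3 [15,27)=7 [20,32)=8 [25,37)=9 [30,42)=9 [35,47)=5 [40,52)=4 [45,57)=4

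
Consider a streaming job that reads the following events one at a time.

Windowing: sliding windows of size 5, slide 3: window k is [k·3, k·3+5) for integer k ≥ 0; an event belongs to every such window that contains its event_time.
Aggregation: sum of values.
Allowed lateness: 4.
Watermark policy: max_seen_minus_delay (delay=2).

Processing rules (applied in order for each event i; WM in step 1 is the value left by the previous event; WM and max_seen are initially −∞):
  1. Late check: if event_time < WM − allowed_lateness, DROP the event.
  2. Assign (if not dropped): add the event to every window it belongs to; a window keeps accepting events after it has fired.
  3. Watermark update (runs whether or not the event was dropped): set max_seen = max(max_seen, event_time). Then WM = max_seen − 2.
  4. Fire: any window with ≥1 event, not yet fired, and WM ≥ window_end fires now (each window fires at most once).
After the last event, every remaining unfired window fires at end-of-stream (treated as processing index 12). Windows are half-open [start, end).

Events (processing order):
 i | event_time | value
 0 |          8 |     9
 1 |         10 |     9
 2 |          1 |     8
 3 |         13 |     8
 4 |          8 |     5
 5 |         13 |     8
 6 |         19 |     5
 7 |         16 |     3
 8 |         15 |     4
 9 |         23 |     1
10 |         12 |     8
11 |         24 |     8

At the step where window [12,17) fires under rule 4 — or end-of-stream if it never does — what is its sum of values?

i=0 t=8 v=9: → [6,11); WM=6
i=1 t=10 v=9: → [9,14),[6,11); WM=8
i=2 t=1 v=8: DROP (t<8-4); WM=8
i=3 t=13 v=8: → [12,17),[9,14); WM=11; [6,11) fires=18
i=4 t=8 v=5: → [6,11); WM=11
i=5 t=13 v=8: → [12,17),[9,14); WM=11
i=6 t=19 v=5: → [18,23),[15,20); WM=17; [9,14) fires=25 [12,17) fires=16
i=7 t=16 v=3: → [15,20),[12,17); WM=17
i=8 t=15 v=4: → [15,20),[12,17); WM=17
i=9 t=23 v=1: → [21,26); WM=21; [15,20) fires=12
i=10 t=12 v=8: DROP (t<21-4); WM=21
i=11 t=24 v=8: → [24,29),[21,26); WM=22

16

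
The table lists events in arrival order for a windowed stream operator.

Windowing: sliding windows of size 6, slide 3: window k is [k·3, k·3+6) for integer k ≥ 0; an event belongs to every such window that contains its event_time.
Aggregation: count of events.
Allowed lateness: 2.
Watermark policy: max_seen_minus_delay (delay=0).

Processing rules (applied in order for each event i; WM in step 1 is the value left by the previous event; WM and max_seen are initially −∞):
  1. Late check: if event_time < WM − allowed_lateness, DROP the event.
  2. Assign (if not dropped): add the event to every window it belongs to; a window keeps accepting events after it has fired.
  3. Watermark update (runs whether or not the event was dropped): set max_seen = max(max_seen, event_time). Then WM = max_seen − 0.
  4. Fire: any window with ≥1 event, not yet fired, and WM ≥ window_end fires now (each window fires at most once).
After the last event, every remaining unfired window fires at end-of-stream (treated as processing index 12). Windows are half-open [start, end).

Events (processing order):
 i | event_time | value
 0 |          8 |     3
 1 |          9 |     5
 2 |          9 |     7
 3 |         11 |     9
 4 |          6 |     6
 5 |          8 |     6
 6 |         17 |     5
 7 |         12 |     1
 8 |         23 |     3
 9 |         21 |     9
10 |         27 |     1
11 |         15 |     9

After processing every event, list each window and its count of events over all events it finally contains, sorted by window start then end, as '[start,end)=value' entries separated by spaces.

[3,9)=1 [6,12)=4 [9,15)=3 [12,18)=1 [15,21)=1 [18,24)=2 [21,27)=2 [24,30)=1 [27,33)=1

i=0 t=8 v=3: → [6,12),[3,9); WM=8
i=1 t=9 v=5: → [9,15),[6,12); WM=9; [3,9) fires=1
i=2 t=9 v=7: → [9,15),[6,12); WM=9
i=3 t=11 v=9: → [9,15),[6,12); WM=11
i=4 t=6 v=6: DROP (t<11-2); WM=11
i=5 t=8 v=6: DROP (t<11-2); WM=11
i=6 t=17 v=5: → [15,21),[12,18); WM=17; [6,12) fires=4 [9,15) fires=3
i=7 t=12 v=1: DROP (t<17-2); WM=17
i=8 t=23 v=3: → [21,27),[18,24); WM=23; [12,18) fires=1 [15,21) fires=1
i=9 t=21 v=9: → [21,27),[18,24); WM=23
i=10 t=27 v=1: → [27,33),[24,30); WM=27; [18,24) fires=2 [21,27) fires=2
i=11 t=15 v=9: DROP (t<27-2); WM=27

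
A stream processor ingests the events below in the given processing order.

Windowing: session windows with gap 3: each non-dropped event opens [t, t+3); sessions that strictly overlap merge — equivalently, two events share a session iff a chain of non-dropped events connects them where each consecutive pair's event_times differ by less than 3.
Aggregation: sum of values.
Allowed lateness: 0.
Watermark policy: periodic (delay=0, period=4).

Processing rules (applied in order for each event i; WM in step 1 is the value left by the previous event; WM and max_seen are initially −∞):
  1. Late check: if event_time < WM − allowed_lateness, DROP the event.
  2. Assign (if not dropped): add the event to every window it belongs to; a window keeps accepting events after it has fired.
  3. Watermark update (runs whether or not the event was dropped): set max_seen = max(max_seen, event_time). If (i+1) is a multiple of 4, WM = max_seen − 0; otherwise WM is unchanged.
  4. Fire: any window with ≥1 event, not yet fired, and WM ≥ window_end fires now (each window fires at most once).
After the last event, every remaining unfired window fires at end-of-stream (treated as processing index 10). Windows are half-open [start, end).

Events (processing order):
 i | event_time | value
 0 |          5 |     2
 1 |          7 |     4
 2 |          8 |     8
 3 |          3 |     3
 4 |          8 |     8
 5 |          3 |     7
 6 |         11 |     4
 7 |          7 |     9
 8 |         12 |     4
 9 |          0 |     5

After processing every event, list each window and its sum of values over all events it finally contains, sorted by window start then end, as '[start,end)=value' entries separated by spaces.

[3,11)=25 [11,15)=8

i=0 t=5 v=2: → [5,8); WM=−∞
i=1 t=7 v=4: → [5,10); WM=−∞
i=2 t=8 v=8: → [5,11); WM=−∞
i=3 t=3 v=3: → [3,11); WM=8
i=4 t=8 v=8: → [3,11); WM=8
i=5 t=3 v=7: DROP (t<8-0); WM=8
i=6 t=11 v=4: → [11,14); WM=8
i=7 t=7 v=9: DROP (t<8-0); WM=11
i=8 t=12 v=4: → [11,15); WM=11
i=9 t=0 v=5: DROP (t<11-0); WM=11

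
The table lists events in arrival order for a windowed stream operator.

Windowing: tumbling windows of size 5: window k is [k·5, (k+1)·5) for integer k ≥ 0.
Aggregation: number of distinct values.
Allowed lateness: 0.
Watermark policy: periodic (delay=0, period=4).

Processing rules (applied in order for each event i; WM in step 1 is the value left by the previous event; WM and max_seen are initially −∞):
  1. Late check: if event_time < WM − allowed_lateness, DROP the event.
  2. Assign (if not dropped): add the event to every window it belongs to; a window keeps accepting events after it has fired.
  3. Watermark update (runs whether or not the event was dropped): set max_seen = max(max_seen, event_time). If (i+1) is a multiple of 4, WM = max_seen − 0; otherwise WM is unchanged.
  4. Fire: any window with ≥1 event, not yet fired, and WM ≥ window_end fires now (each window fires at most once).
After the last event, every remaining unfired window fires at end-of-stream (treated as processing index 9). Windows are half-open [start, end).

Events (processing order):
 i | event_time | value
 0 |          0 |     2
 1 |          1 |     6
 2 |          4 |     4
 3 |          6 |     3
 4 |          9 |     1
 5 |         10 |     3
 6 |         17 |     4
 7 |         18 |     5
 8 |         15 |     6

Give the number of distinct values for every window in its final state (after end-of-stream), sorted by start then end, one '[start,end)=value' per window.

i=0 t=0 v=2: → [0,5); WM=−∞
i=1 t=1 v=6: → [0,5); WM=−∞
i=2 t=4 v=4: → [0,5); WM=−∞
i=3 t=6 v=3: → [5,10); WM=6; [0,5) fires=3
i=4 t=9 v=1: → [5,10); WM=6
i=5 t=10 v=3: → [10,15); WM=6
i=6 t=17 v=4: → [15,20); WM=6
i=7 t=18 v=5: → [15,20); WM=18; [5,10) fires=2 [10,15) fires=1
i=8 t=15 v=6: DROP (t<18-0); WM=18

[0,5)=3 [5,10)=2 [10,15)=1 [15,20)=2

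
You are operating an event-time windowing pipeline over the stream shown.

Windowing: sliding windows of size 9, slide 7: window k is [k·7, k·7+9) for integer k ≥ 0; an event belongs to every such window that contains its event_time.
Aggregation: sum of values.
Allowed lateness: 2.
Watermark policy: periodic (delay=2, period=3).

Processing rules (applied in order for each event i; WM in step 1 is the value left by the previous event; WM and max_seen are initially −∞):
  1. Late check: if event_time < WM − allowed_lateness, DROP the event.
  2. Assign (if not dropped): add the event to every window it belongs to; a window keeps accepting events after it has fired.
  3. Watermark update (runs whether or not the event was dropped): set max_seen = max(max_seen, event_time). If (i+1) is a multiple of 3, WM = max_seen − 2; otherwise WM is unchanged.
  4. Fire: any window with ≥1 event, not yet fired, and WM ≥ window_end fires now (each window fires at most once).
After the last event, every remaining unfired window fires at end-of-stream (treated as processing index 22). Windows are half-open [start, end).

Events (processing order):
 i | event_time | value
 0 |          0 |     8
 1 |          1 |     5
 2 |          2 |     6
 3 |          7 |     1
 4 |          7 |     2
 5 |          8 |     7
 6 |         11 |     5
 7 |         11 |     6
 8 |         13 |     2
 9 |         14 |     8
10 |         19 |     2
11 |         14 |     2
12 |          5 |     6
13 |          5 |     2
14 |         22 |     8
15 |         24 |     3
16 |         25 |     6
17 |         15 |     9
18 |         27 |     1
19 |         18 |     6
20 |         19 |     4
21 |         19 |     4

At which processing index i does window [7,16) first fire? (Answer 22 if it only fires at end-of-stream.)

i=0 t=0 v=8: → [0,9); WM=−∞
i=1 t=1 v=5: → [0,9); WM=−∞
i=2 t=2 v=6: → [0,9); WM=0
i=3 t=7 v=1: → [7,16),[0,9); WM=0
i=4 t=7 v=2: → [7,16),[0,9); WM=0
i=5 t=8 v=7: → [7,16),[0,9); WM=6
i=6 t=11 v=5: → [7,16); WM=6
i=7 t=11 v=6: → [7,16); WM=6
i=8 t=13 v=2: → [7,16); WM=11; [0,9) fires=29
i=9 t=14 v=8: → [14,23),[7,16); WM=11
i=10 t=19 v=2: → [14,23); WM=11
i=11 t=14 v=2: → [14,23),[7,16); WM=17; [7,16) fires=33
i=12 t=5 v=6: DROP (t<17-2); WM=17
i=13 t=5 v=2: DROP (t<17-2); WM=17
i=14 t=22 v=8: → [21,30),[14,23); WM=20
i=15 t=24 v=3: → [21,30); WM=20
i=16 t=25 v=6: → [21,30); WM=20
i=17 t=15 v=9: DROP (t<20-2); WM=23; [14,23) fires=20
i=18 t=27 v=1: → [21,30); WM=23
i=19 t=18 v=6: DROP (t<23-2); WM=23
i=20 t=19 v=4: DROP (t<23-2); WM=25
i=21 t=19 v=4: DROP (t<25-2); WM=25

11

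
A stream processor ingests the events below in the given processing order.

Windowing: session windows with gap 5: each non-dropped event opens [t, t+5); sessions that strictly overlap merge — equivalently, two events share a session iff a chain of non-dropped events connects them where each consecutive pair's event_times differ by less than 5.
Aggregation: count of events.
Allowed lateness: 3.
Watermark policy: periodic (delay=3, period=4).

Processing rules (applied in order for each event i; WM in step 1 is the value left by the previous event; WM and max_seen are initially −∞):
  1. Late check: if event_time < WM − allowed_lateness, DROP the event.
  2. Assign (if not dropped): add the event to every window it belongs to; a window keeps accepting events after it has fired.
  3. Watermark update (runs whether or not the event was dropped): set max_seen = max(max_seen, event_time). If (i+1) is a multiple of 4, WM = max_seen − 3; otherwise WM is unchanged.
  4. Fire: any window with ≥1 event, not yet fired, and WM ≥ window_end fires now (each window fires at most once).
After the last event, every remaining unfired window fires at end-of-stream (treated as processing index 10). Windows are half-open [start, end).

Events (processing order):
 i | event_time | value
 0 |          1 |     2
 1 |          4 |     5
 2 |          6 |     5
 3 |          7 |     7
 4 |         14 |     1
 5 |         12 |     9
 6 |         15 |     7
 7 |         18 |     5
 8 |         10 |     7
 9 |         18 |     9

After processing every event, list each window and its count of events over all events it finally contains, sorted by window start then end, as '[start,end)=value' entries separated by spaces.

[1,12)=4 [12,23)=5

i=0 t=1 v=2: → [1,6); WM=−∞
i=1 t=4 v=5: → [1,9); WM=−∞
i=2 t=6 v=5: → [1,11); WM=−∞
i=3 t=7 v=7: → [1,12); WM=4
i=4 t=14 v=1: → [14,19); WM=4
i=5 t=12 v=9: → [12,19); WM=4
i=6 t=15 v=7: → [12,20); WM=4
i=7 t=18 v=5: → [12,23); WM=15
i=8 t=10 v=7: DROP (t<15-3); WM=15
i=9 t=18 v=9: → [12,23); WM=15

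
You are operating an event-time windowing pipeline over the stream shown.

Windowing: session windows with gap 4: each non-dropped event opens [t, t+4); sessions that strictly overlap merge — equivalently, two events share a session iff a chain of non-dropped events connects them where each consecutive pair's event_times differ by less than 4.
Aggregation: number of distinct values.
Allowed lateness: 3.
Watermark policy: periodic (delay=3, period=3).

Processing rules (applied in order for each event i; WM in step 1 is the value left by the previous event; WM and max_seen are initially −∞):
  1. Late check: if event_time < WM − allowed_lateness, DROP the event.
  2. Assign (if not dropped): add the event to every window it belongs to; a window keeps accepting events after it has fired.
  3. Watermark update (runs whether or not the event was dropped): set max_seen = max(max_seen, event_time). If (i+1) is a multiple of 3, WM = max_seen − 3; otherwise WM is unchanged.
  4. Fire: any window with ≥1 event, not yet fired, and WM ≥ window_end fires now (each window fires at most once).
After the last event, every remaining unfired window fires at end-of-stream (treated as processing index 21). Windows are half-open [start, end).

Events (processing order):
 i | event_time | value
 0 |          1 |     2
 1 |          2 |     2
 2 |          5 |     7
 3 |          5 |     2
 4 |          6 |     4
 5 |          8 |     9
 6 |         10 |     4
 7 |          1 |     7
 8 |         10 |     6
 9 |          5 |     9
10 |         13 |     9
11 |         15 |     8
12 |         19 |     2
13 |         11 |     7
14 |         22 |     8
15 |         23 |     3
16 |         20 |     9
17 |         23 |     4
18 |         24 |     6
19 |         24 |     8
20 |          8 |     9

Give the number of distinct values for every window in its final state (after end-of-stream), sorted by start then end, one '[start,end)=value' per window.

i=0 t=1 v=2: → [1,5); WM=−∞
i=1 t=2 v=2: → [1,6); WM=−∞
i=2 t=5 v=7: → [1,9); WM=2
i=3 t=5 v=2: → [1,9); WM=2
i=4 t=6 v=4: → [1,10); WM=2
i=5 t=8 v=9: → [1,12); WM=5
i=6 t=10 v=4: → [1,14); WM=5
i=7 t=1 v=7: DROP (t<5-3); WM=5
i=8 t=10 v=6: → [1,14); WM=7
i=9 t=5 v=9: → [1,14); WM=7
i=10 t=13 v=9: → [1,17); WM=7
i=11 t=15 v=8: → [1,19); WM=12
i=12 t=19 v=2: → [19,23); WM=12
i=13 t=11 v=7: → [1,19); WM=12
i=14 t=22 v=8: → [19,26); WM=19
i=15 t=23 v=3: → [19,27); WM=19
i=16 t=20 v=9: → [19,27); WM=19
i=17 t=23 v=4: → [19,27); WM=20
i=18 t=24 v=6: → [19,28); WM=20
i=19 t=24 v=8: → [19,28); WM=20
i=20 t=8 v=9: DROP (t<20-3); WM=21

[1,19)=6 [19,28)=6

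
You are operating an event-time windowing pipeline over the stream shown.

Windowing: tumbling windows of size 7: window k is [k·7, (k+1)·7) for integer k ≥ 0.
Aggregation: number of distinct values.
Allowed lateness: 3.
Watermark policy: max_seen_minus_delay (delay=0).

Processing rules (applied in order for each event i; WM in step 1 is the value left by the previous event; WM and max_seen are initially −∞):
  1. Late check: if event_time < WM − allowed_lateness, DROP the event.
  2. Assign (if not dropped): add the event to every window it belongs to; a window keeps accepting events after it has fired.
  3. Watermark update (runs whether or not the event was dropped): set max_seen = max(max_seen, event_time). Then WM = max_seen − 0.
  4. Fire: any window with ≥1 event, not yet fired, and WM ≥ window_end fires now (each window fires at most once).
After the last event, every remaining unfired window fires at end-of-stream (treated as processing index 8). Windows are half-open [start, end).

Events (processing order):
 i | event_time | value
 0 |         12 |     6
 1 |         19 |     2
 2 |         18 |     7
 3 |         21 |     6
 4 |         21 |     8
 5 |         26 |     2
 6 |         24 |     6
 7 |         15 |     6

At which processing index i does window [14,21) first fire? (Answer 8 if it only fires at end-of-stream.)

i=0 t=12 v=6: → [7,14); WM=12
i=1 t=19 v=2: → [14,21); WM=19; [7,14) fires=1
i=2 t=18 v=7: → [14,21); WM=19
i=3 t=21 v=6: → [21,28); WM=21; [14,21) fires=2
i=4 t=21 v=8: → [21,28); WM=21
i=5 t=26 v=2: → [21,28); WM=26
i=6 t=24 v=6: → [21,28); WM=26
i=7 t=15 v=6: DROP (t<26-3); WM=26

3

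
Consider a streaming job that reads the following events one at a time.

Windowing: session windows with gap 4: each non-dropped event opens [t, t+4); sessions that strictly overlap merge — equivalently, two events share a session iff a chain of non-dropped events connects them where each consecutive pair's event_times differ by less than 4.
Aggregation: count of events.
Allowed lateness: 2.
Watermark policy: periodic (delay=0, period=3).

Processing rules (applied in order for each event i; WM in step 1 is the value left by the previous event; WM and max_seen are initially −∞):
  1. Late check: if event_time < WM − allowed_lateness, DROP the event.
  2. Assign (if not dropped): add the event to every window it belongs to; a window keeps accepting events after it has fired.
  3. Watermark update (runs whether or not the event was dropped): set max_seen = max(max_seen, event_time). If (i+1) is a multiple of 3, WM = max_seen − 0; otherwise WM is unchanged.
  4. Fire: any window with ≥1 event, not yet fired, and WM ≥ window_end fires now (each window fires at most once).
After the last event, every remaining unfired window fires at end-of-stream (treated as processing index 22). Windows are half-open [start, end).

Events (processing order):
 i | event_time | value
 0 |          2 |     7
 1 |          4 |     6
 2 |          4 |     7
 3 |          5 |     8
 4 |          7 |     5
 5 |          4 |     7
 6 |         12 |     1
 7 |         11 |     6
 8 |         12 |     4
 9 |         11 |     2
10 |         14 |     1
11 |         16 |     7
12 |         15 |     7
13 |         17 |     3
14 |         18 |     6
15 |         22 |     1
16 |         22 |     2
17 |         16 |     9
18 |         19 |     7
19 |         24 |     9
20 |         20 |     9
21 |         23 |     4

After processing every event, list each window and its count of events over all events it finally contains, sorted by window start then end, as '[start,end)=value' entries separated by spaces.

[2,11)=6 [11,28)=15

i=0 t=2 v=7: → [2,6); WM=−∞
i=1 t=4 v=6: → [2,8); WM=−∞
i=2 t=4 v=7: → [2,8); WM=4
i=3 t=5 v=8: → [2,9); WM=4
i=4 t=7 v=5: → [2,11); WM=4
i=5 t=4 v=7: → [2,11); WM=7
i=6 t=12 v=1: → [12,16); WM=7
i=7 t=11 v=6: → [11,16); WM=7
i=8 t=12 v=4: → [11,16); WM=12
i=9 t=11 v=2: → [11,16); WM=12
i=10 t=14 v=1: → [11,18); WM=12
i=11 t=16 v=7: → [11,20); WM=16
i=12 t=15 v=7: → [11,20); WM=16
i=13 t=17 v=3: → [11,21); WM=16
i=14 t=18 v=6: → [11,22); WM=18
i=15 t=22 v=1: → [22,26); WM=18
i=16 t=22 v=2: → [22,26); WM=18
i=17 t=16 v=9: → [11,22); WM=22
i=18 t=19 v=7: DROP (t<22-2); WM=22
i=19 t=24 v=9: → [22,28); WM=22
i=20 t=20 v=9: → [11,28); WM=24
i=21 t=23 v=4: → [11,28); WM=24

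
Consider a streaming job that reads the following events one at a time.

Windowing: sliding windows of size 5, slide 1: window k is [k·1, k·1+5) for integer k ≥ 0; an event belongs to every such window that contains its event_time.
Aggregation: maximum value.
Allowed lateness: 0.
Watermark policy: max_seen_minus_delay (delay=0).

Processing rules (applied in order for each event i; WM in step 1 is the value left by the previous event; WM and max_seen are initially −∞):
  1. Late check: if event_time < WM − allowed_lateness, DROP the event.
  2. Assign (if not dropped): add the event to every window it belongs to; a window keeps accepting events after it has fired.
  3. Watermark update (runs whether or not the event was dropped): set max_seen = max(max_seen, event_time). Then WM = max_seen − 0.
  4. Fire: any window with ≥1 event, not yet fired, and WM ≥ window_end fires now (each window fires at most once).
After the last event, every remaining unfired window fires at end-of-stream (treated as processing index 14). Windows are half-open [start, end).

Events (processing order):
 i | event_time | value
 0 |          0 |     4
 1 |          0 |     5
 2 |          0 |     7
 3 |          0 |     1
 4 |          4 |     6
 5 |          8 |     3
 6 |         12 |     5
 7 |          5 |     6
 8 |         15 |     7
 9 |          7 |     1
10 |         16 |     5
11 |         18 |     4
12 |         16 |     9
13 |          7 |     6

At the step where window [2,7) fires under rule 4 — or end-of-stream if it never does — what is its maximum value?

6

i=0 t=0 v=4: → [0,5); WM=0
i=1 t=0 v=5: → [0,5); WM=0
i=2 t=0 v=7: → [0,5); WM=0
i=3 t=0 v=1: → [0,5); WM=0
i=4 t=4 v=6: → [4,9),[3,8),[2,7),[1,6),[0,5); WM=4
i=5 t=8 v=3: → [8,13),[7,12),[6,11),[5,10),[4,9); WM=8; [0,5) fires=7 [1,6) fires=6 [2,7) fires=6 [3,8) fires=6
i=6 t=12 v=5: → [12,17),[11,16),[10,15),[9,14),[8,13); WM=12; [4,9) fires=6 [5,10) fires=3 [6,11) fires=3 [7,12) fires=3
i=7 t=5 v=6: DROP (t<12-0); WM=12
i=8 t=15 v=7: → [15,20),[14,19),[13,18),[12,17),[11,16); WM=15; [8,13) fires=5 [9,14) fires=5 [10,15) fires=5
i=9 t=7 v=1: DROP (t<15-0); WM=15
i=10 t=16 v=5: → [16,21),[15,20),[14,19),[13,18),[12,17); WM=16; [11,16) fires=7
i=11 t=18 v=4: → [18,23),[17,22),[16,21),[15,20),[14,19); WM=18; [12,17) fires=7 [13,18) fires=7
i=12 t=16 v=9: DROP (t<18-0); WM=18
i=13 t=7 v=6: DROP (t<18-0); WM=18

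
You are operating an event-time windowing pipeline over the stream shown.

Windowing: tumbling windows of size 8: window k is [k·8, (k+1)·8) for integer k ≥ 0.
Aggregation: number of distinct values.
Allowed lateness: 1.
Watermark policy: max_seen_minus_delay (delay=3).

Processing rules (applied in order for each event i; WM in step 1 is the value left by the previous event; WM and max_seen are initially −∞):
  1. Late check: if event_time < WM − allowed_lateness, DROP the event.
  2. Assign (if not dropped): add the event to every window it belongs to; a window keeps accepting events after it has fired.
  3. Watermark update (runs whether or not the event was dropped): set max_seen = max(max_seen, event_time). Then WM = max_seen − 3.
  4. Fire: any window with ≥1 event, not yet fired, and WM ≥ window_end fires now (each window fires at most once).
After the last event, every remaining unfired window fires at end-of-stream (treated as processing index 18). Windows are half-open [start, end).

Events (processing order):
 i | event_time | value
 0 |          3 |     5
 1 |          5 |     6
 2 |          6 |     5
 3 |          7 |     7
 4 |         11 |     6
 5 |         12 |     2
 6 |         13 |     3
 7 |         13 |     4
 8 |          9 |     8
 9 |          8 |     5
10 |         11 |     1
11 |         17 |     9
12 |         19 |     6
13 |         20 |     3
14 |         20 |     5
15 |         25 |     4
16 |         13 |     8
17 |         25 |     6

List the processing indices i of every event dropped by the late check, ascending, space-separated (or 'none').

9 16

i=0 t=3 v=5: → [0,8); WM=0
i=1 t=5 v=6: → [0,8); WM=2
i=2 t=6 v=5: → [0,8); WM=3
i=3 t=7 v=7: → [0,8); WM=4
i=4 t=11 v=6: → [8,16); WM=8; [0,8) fires=3
i=5 t=12 v=2: → [8,16); WM=9
i=6 t=13 v=3: → [8,16); WM=10
i=7 t=13 v=4: → [8,16); WM=10
i=8 t=9 v=8: → [8,16); WM=10
i=9 t=8 v=5: DROP (t<10-1); WM=10
i=10 t=11 v=1: → [8,16); WM=10
i=11 t=17 v=9: → [16,24); WM=14
i=12 t=19 v=6: → [16,24); WM=16; [8,16) fires=6
i=13 t=20 v=3: → [16,24); WM=17
i=14 t=20 v=5: → [16,24); WM=17
i=15 t=25 v=4: → [24,32); WM=22
i=16 t=13 v=8: DROP (t<22-1); WM=22
i=17 t=25 v=6: → [24,32); WM=22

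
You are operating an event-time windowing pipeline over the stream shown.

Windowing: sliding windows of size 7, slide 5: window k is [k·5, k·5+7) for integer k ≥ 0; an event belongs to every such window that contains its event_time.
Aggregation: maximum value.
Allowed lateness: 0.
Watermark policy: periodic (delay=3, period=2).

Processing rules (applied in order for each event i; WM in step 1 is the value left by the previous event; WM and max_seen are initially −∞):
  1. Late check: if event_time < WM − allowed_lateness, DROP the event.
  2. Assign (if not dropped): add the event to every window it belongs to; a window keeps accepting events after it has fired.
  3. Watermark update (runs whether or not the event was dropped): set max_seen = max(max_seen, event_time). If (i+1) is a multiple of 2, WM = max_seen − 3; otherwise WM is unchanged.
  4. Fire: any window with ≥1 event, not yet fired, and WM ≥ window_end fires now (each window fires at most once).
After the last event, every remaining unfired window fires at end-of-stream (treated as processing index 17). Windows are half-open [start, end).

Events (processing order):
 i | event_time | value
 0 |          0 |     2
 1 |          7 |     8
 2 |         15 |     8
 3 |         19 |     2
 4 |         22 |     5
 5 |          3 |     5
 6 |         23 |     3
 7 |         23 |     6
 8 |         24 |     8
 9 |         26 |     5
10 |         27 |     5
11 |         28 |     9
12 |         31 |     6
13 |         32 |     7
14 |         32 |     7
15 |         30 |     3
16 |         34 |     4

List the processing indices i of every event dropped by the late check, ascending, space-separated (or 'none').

5

i=0 t=0 v=2: → [0,7); WM=−∞
i=1 t=7 v=8: → [5,12); WM=4
i=2 t=15 v=8: → [15,22),[10,17); WM=4
i=3 t=19 v=2: → [15,22); WM=16; [0,7) fires=2 [5,12) fires=8
i=4 t=22 v=5: → [20,27); WM=16
i=5 t=3 v=5: DROP (t<16-0); WM=19; [10,17) fires=8
i=6 t=23 v=3: → [20,27); WM=19
i=7 t=23 v=6: → [20,27); WM=20
i=8 t=24 v=8: → [20,27); WM=20
i=9 t=26 v=5: → [25,32),[20,27); WM=23; [15,22) fires=8
i=10 t=27 v=5: → [25,32); WM=23
i=11 t=28 v=9: → [25,32); WM=25
i=12 t=31 v=6: → [30,37),[25,32); WM=25
i=13 t=32 v=7: → [30,37); WM=29; [20,27) fires=8
i=14 t=32 v=7: → [30,37); WM=29
i=15 t=30 v=3: → [30,37),[25,32); WM=29
i=16 t=34 v=4: → [30,37); WM=29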